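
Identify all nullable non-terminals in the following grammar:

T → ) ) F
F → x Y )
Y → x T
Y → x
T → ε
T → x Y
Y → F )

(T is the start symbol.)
{ 'T' }

ε-productions: T → ε
So T is immediately nullable.
No further non-terminal can be added: every production for the remaining non-terminals contains a terminal or a non-nullable non-terminal.
Nullable = { 'T' }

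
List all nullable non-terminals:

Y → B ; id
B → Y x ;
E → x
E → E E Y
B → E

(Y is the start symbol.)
A non-terminal is nullable if it can derive ε (the empty string): either it has an ε-production, or it has a production whose right-hand side consists entirely of nullable non-terminals.

There are no ε-productions, so no non-terminal can derive ε.
No non-terminals are nullable.

Answer: None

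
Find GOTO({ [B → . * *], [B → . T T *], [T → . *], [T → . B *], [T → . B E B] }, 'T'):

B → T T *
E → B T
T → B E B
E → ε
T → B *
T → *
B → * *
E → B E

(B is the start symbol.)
GOTO(I, 'T') = CLOSURE({ [A → αX.β] : [A → α.Xβ] ∈ I, X = 'T' })

Items with dot before 'T', with the dot advanced:
  [B → . T T *] → [B → T . T *]
Closure of the advanced items:
  [B → T . T *] has the dot before T: add [T → . B E B], [T → . B *], [T → . *]
  [T → . B E B] has the dot before B: add [B → . T T *], [B → . * *]

GOTO = { [B → . * *], [B → . T T *], [B → T . T *], [T → . *], [T → . B *], [T → . B E B] }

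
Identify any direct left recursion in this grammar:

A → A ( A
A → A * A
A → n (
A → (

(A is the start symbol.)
Direct left recursion occurs when N → N α for some non-terminal N (the right-hand side begins with the left-hand side itself).

A → A ( A: LEFT RECURSIVE (starts with A)
A → A * A: LEFT RECURSIVE (starts with A)
A → n (: starts with n
A → (: starts with '('

The grammar has direct left recursion on: A.

Answer: Yes, A is left-recursive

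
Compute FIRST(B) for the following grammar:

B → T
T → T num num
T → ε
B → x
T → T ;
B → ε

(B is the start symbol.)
{ ';', 'num', 'x', ε }

FIRST sets of the other non-terminals involved (by the same procedure, iterated to a fixed point):
  FIRST(T) = { ';', 'num', ε }

From B → T:
  - T is a non-terminal: add FIRST(T) \ {ε} = { ';', 'num' }
    T is nullable and nothing follows, so the whole right-hand side can vanish: ε ∈ FIRST(B)
From B → x:
  - x is a terminal: add 'x' and stop
From B → ε:
  - ε-production, so ε ∈ FIRST(B)

Collecting: FIRST(B) = { ';', 'num', 'x', ε }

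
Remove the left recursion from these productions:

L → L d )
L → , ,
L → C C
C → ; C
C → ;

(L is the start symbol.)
L is directly left-recursive. The standard transformation for
  A → A α₁ | ... | A α_m | β₁ | ... | β_n
is
  A  → β₁ A' | ... | β_n A'
  A' → α₁ A' | ... | α_m A' | ε

L → , , becomes L → , , L'
L → C C becomes L → C C L'
L → L d ) becomes L' → d ) L'
Add L' → ε

Productions for other non-terminals are unchanged:
  C → ; C
  C → ;

Resulting grammar:
L → , , L'
L → C C L'
L' → d ) L'
L' → ε
C → ; C
C → ;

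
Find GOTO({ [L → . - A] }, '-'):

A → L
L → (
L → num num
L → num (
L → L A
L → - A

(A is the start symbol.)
{ [A → . L], [L → - . A], [L → . (], [L → . - A], [L → . L A], [L → . num (], [L → . num num] }

GOTO(I, '-') = CLOSURE({ [A → αX.β] : [A → α.Xβ] ∈ I, X = '-' })

Items with dot before '-', with the dot advanced:
  [L → . - A] → [L → - . A]
Closure of the advanced items:
  [L → - . A] has the dot before A: add [A → . L]
  [A → . L] has the dot before L: add [L → . (], [L → . num num], [L → . num (], [L → . L A], [L → . - A]

GOTO = { [A → . L], [L → - . A], [L → . (], [L → . - A], [L → . L A], [L → . num (], [L → . num num] }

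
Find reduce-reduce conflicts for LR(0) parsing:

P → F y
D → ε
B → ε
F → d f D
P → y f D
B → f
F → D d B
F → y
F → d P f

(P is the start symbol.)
No reduce-reduce conflicts

A reduce-reduce conflict occurs when an LR(0) state has two complete items [A → α .] and [B → β .] — both call for a reduction, and with no lookahead the parser cannot choose between them.

Augment with P' → P and build the canonical LR(0) collection (I0 = CLOSURE({[P' → . P]}), then GOTO on every symbol after a dot until no new states appear). It has 16 states:
  I0: { [D → .], [F → . D d B], [F → . d P f], [F → . d f D], [F → . y], [P → . F y], [P → . y f D], [P' → . P] }  — shift, reduce
  I1: { [F → D . d B] }  — shift
  I2: { [P → F . y] }  — shift
  I3: { [P' → P .] }  — accept
  I4: { [D → .], [F → . D d B], [F → . d P f], [F → . d f D], [F → . y], [F → d . P f], [F → d . f D], [P → . F y], [P → . y f D] }  — shift, reduce
  I5: { [F → y .], [P → y . f D] }  — shift, reduce
  I6: { [D → .], [P → y f . D] }  — reduce
  I7: { [P → y f D .] }  — reduce
  I8: { [F → d P . f] }  — shift
  I9: { [D → .], [F → d f . D] }  — reduce
  I10: { [F → d f D .] }  — reduce
  I11: { [F → d P f .] }  — reduce
  I12: { [P → F y .] }  — reduce
  I13: { [B → . f], [B → .], [F → D d . B] }  — shift, reduce
  I14: { [F → D d B .] }  — reduce
  I15: { [B → f .] }  — reduce

No state contains more than one complete item.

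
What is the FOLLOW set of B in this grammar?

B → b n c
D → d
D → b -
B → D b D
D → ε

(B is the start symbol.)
{ $ }

B is the start symbol, so $ ∈ FOLLOW(B).
B does not occur on any right-hand side.

Taking the union: FOLLOW(B) = { $ }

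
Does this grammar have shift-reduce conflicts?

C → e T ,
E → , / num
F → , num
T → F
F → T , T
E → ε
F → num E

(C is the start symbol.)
Augment with C' → C and build the canonical LR(0) collection (I0 = CLOSURE({[C' → . C]}), then GOTO on every symbol after a dot until no new states appear). It has 15 states:
  I0: { [C → . e T ,], [C' → . C] }  — shift
  I1: { [C' → C .] }  — accept
  I2: { [C → e . T ,], [F → . , num], [F → . T , T], [F → . num E], [T → . F] }  — shift
  I3: { [F → , . num] }  — shift
  I4: { [T → F .] }  — reduce
  I5: { [C → e T . ,], [F → T . , T] }  — shift
  I6: { [E → . , / num], [E → .], [F → num . E] }  — shift, reduce
  I7: { [E → , . / num] }  — shift
  I8: { [F → num E .] }  — reduce
  I9: { [E → , / . num] }  — shift
  I10: { [E → , / num .] }  — reduce
  I11: { [C → e T , .], [F → . , num], [F → . T , T], [F → . num E], [F → T , . T], [T → . F] }  — shift, reduce
  I12: { [F → T , T .], [F → T . , T] }  — shift, reduce
  I13: { [F → . , num], [F → . T , T], [F → . num E], [F → T , . T], [T → . F] }  — shift
  I14: { [F → , num .] }  — reduce

I6 contains reduce item [E → .] and shift item [E → . , / num] — shift-reduce conflict.
I11 contains reduce item [C → e T , .] and shift items [F → . , num], [F → . num E] — shift-reduce conflict.
I12 contains reduce item [F → T , T .] and shift item [F → T . , T] — shift-reduce conflict.

Answer: Yes — I6: [E → .] vs [E → . , / num]; I11: [C → e T , .] vs [F → . , num]; I12: [F → T , T .] vs [F → T . , T]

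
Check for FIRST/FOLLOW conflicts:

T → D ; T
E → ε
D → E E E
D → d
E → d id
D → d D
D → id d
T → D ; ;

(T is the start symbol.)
Yes. E → d id with FOLLOW(E) on { 'd' }

Nullable non-terminals: D, E.
FIRST sets used below: FIRST(E) = { 'd', ε }

D: nullable alternative(s) D → E E E; FOLLOW(D) = { ';' }
  D → E E E: FIRST \ {ε} = { 'd' } — this is the only nullable alternative, skip
  D → d: FIRST \ {ε} = { 'd' } — disjoint from FOLLOW(D)
  D → d D: FIRST \ {ε} = { 'd' } — disjoint from FOLLOW(D)
  D → id d: FIRST \ {ε} = { 'id' } — disjoint from FOLLOW(D)

E: nullable alternative(s) E → ε; FOLLOW(E) = { ';', 'd' }
  E → ε: FIRST \ {ε} = { } — this is the only nullable alternative, skip
  E → d id: FIRST \ {ε} = { 'd' } — overlaps FOLLOW(E) on { 'd' }: CONFLICT

T has no nullable alternative, so no FIRST/FOLLOW check is needed there.

So the grammar has 1 FIRST/FOLLOW conflict (marked CONFLICT above).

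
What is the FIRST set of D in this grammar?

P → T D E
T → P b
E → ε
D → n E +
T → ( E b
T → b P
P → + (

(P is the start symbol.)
{ 'n' }

To compute FIRST(D), examine every production with D on the left-hand side, reading each right-hand side left to right until a non-nullable symbol is reached.

From D → n E +:
  - n is a terminal: add 'n' and stop

Collecting: FIRST(D) = { 'n' }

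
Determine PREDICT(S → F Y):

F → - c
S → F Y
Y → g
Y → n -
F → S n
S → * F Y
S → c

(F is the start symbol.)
{ '*', '-', 'c' }

PREDICT(S → F Y) = (FIRST(RHS) \ {ε}) ∪ (FOLLOW(S) if ε ∈ FIRST(RHS), i.e. RHS ⇒* ε)
FIRST(F) = { '*', '-', 'c' }
FIRST(F Y) = { '*', '-', 'c' }
ε ∉ FIRST(F Y), so FOLLOW(S) is not added.
PREDICT(S → F Y) = { '*', '-', 'c' }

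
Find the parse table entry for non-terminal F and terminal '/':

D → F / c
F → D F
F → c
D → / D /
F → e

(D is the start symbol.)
To find M[F, '/'], we find productions for F where '/' is in the predict set (PREDICT(N → α) = (FIRST(α) \ {ε}) ∪ (FOLLOW(N) if α ⇒* ε)).

Relevant sets:
  FIRST(D) = { '/', 'c', 'e' }

F → D F: PREDICT = { '/', 'c', 'e' }
  '/' is in predict set, so this production goes in M[F, '/']
F → c: PREDICT = { 'c' }
F → e: PREDICT = { 'e' }

M[F, '/'] = F → D F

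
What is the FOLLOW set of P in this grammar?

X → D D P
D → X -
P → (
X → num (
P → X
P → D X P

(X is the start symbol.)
{ $, '(', '-', 'num' }

To compute FOLLOW(P), find every occurrence of P on a right-hand side N → α P β: add FIRST(β) \ {ε}, and if β is empty or nullable also add FOLLOW(N). Iterate to a fixed point.

In X → D D P: P is at the end, add FOLLOW(X)
In P → D X P: P is at the end; this adds FOLLOW(P) to itself — nothing new

The FOLLOW sets referred to above (computed the same way, to a fixed point):
  FOLLOW(X) = { $, '(', '-', 'num' }

Taking the union: FOLLOW(P) = { $, '(', '-', 'num' }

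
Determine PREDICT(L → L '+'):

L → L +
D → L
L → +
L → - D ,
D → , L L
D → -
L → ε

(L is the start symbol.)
PREDICT(L → L '+') = (FIRST(RHS) \ {ε}) ∪ (FOLLOW(L) if ε ∈ FIRST(RHS), i.e. RHS ⇒* ε)
FIRST(L) = { '+', '-', ε }
FIRST(L '+') = { '+', '-' }
ε ∉ FIRST(L '+'), so FOLLOW(L) is not added.
PREDICT(L → L '+') = { '+', '-' }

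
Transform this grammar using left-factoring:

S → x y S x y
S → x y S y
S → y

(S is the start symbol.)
S → x y S S'
S' → x y
S' → y
S → y

Left-factoring transforms A → αβ₁ | αβ₂ into A → αA' and A' → β₁ | β₂
(α is the longest common prefix among the alternatives). Repeat until
no nonterminal has two alternatives with a common prefix.

Round 1: S has alternatives sharing prefix 'x y S'. Introduce S': S → x y S S'
  Add: S' → x y
  Add: S' → y

No remaining common prefixes — done.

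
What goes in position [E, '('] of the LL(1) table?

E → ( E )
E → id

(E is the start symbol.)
To find M[E, '('], we find productions for E where '(' is in the predict set (PREDICT(N → α) = (FIRST(α) \ {ε}) ∪ (FOLLOW(N) if α ⇒* ε)).

E → ( E ): PREDICT = { '(' }
  '(' is in predict set, so this production goes in M[E, '(']
E → id: PREDICT = { 'id' }

M[E, '('] = E → ( E )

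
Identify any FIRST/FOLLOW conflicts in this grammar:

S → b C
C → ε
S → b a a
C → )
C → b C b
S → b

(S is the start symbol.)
Yes. C → b C b with FOLLOW(C) on { 'b' }

A FIRST/FOLLOW conflict occurs when a non-terminal N has a nullable alternative N → β (β ⇒* ε) and another alternative N → α with FIRST(α) ∩ FOLLOW(N) ≠ ∅: on such a lookahead the parser cannot decide between expanding α and letting N vanish via β.

Nullable non-terminals: C.

C: nullable alternative(s) C → ε; FOLLOW(C) = { $, 'b' }
  C → ε: FIRST \ {ε} = { } — this is the only nullable alternative, skip
  C → ): FIRST \ {ε} = { ')' } — disjoint from FOLLOW(C)
  C → b C b: FIRST \ {ε} = { 'b' } — overlaps FOLLOW(C) on { 'b' }: CONFLICT

S has no nullable alternative, so no FIRST/FOLLOW check is needed there.

So the grammar has 1 FIRST/FOLLOW conflict (marked CONFLICT above).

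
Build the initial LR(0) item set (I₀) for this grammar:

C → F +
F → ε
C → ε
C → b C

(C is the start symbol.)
{ [C → . F +], [C → . b C], [C → .], [C' → . C], [F → .] }

First, augment the grammar with C' → C
I₀ = CLOSURE({ [C' → . C] }):
  [C' → . C] has the dot before C: add [C → . F +], [C → .], [C → . b C]
  [C → . F +] has the dot before F: add [F → .]
No further items can be added.

I₀ = { [C → . F +], [C → . b C], [C → .], [C' → . C], [F → .] }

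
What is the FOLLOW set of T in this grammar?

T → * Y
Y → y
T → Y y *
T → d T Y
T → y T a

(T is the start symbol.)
{ $, 'a', 'y' }

T is the start symbol, so $ ∈ FOLLOW(T).
In T → d T Y: T is followed by Y, add FIRST(Y) \ {ε} = { 'y' }
In T → y T a: T is followed by a, add FIRST(a) \ {ε} = { 'a' }

Taking the union: FOLLOW(T) = { $, 'a', 'y' }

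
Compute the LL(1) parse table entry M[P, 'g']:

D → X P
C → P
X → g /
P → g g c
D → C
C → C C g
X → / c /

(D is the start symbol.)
To find M[P, 'g'], we find productions for P where 'g' is in the predict set (PREDICT(N → α) = (FIRST(α) \ {ε}) ∪ (FOLLOW(N) if α ⇒* ε)).

P → g g c: PREDICT = { 'g' }
  'g' is in predict set, so this production goes in M[P, 'g']

M[P, 'g'] = P → g g c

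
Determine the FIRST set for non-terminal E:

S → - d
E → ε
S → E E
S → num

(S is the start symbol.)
{ ε }

To compute FIRST(E), examine every production with E on the left-hand side, reading each right-hand side left to right until a non-nullable symbol is reached.

From E → ε:
  - ε-production, so ε ∈ FIRST(E)

Collecting: FIRST(E) = { ε }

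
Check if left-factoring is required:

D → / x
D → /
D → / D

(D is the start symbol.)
Yes, D has productions with common prefix '/'

Left-factoring is needed when two productions for the same non-terminal
share a common prefix on the right-hand side.

Productions for D:
  D → / x
  D → /
  D → / D

Found common prefix '/' in productions for D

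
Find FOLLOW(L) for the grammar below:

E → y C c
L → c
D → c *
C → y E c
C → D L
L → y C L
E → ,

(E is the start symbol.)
{ 'c', 'y' }

To compute FOLLOW(L), find every occurrence of L on a right-hand side N → α L β: add FIRST(β) \ {ε}, and if β is empty or nullable also add FOLLOW(N). Iterate to a fixed point.

In C → D L: L is at the end, add FOLLOW(C)
In L → y C L: L is at the end; this adds FOLLOW(L) to itself — nothing new

The FOLLOW sets referred to above (computed the same way, to a fixed point):
  FOLLOW(C) = { 'c', 'y' }

Taking the union: FOLLOW(L) = { 'c', 'y' }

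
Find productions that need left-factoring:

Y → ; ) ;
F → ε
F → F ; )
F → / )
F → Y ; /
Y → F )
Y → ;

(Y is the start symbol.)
Yes, Y has productions with common prefix ';'

Left-factoring is needed when two productions for the same non-terminal
share a common prefix on the right-hand side.

Productions for Y:
  Y → ; ) ;
  Y → F )
  Y → ;
Productions for F:
  F → ε
  F → F ; )
  F → / )
  F → Y ; /

Found common prefix ';' in productions for Y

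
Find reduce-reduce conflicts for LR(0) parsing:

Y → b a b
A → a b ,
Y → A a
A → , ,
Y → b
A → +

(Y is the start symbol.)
No reduce-reduce conflicts

A reduce-reduce conflict occurs when an LR(0) state has two complete items [A → α .] and [B → β .] — both call for a reduction, and with no lookahead the parser cannot choose between them.

Augment with Y' → Y and build the canonical LR(0) collection (I0 = CLOSURE({[Y' → . Y]}), then GOTO on every symbol after a dot until no new states appear). It has 13 states:
  I0: { [A → . +], [A → . , ,], [A → . a b ,], [Y → . A a], [Y → . b a b], [Y → . b], [Y' → . Y] }  — shift
  I1: { [A → + .] }  — reduce
  I2: { [A → , . ,] }  — shift
  I3: { [Y → A . a] }  — shift
  I4: { [Y' → Y .] }  — accept
  I5: { [A → a . b ,] }  — shift
  I6: { [Y → b . a b], [Y → b .] }  — shift, reduce
  I7: { [Y → b a . b] }  — shift
  I8: { [Y → b a b .] }  — reduce
  I9: { [A → a b . ,] }  — shift
  I10: { [A → a b , .] }  — reduce
  I11: { [Y → A a .] }  — reduce
  I12: { [A → , , .] }  — reduce

No state contains more than one complete item.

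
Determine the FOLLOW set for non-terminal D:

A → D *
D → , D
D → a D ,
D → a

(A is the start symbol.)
{ '*', ',' }

To compute FOLLOW(D), find every occurrence of D on a right-hand side N → α D β: add FIRST(β) \ {ε}, and if β is empty or nullable also add FOLLOW(N). Iterate to a fixed point.

In A → D *: D is followed by '*', add FIRST('*') \ {ε} = { '*' }
In D → , D: D is at the end; this adds FOLLOW(D) to itself — nothing new
In D → a D ,: D is followed by ',', add FIRST(',') \ {ε} = { ',' }

Taking the union: FOLLOW(D) = { '*', ',' }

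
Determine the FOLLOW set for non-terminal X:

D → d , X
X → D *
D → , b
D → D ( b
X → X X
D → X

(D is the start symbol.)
{ $, '(', '*', ',', 'd' }

In D → d , X: X is at the end, add FOLLOW(D)
In X → X X: X is followed by X, add FIRST(X) \ {ε} = { ',', 'd' }
In X → X X: X is at the end; this adds FOLLOW(X) to itself — nothing new
In D → X: X is at the end, add FOLLOW(D)

The FOLLOW sets referred to above (computed the same way, to a fixed point):
  FOLLOW(D) = { $, '(', '*' }

Taking the union: FOLLOW(X) = { $, '(', '*', ',', 'd' }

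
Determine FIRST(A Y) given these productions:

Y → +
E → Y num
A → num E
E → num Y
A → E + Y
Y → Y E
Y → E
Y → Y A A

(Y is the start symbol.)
{ '+', 'num' }

FIRST sets of the non-terminals involved (from the grammar, by fixed-point iteration):
  FIRST(A) = { '+', 'num' }

To compute FIRST(A Y), process the symbols left to right:
Symbol A is a non-terminal. Add FIRST(A) \ {ε} = { '+', 'num' }
A is not nullable (ε ∉ FIRST(A)), so stop here.
FIRST(A Y) = { '+', 'num' }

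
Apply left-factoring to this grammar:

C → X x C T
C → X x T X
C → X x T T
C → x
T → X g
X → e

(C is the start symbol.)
Left-factoring transforms A → αβ₁ | αβ₂ into A → αA' and A' → β₁ | β₂
(α is the longest common prefix among the alternatives). Repeat until
no nonterminal has two alternatives with a common prefix.

Round 1: C has alternatives sharing prefix 'X x'. Introduce C': C → X x C'
  Add: C' → C T
  Add: C' → T X
  Add: C' → T T

Round 2: C' has alternatives sharing prefix 'T'. Introduce C'': C' → T C''
  Add: C'' → X
  Add: C'' → T

No remaining common prefixes — done.

Resulting grammar:
C → X x C'
C' → C T
C' → T C''
C'' → X
C'' → T
C → x
T → X g
X → e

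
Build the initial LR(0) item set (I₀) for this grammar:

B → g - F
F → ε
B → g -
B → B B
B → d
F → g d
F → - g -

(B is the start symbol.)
First, augment the grammar with B' → B
I₀ = CLOSURE({ [B' → . B] }):
  [B' → . B] has the dot before B: add [B → . g - F], [B → . g -], [B → . B B], [B → . d]
No further items can be added.

I₀ = { [B → . B B], [B → . d], [B → . g - F], [B → . g -], [B' → . B] }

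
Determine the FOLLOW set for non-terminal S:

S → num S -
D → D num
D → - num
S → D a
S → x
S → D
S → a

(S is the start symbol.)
To compute FOLLOW(S), find every occurrence of S on a right-hand side N → α S β: add FIRST(β) \ {ε}, and if β is empty or nullable also add FOLLOW(N). Iterate to a fixed point.

S is the start symbol, so $ ∈ FOLLOW(S).
In S → num S -: S is followed by '-', add FIRST('-') \ {ε} = { '-' }

Taking the union: FOLLOW(S) = { $, '-' }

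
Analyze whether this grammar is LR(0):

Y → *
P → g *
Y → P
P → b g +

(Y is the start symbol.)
A grammar is LR(0) if no state in the canonical LR(0) collection has:
  - both a shift item (dot before a terminal) and a complete item (shift-reduce conflict), or
  - two or more complete items (reduce-reduce conflict; the accept item [Y' → Y .] counts as a complete item here).

Augment with Y' → Y and build the canonical LR(0) collection (I0 = CLOSURE({[Y' → . Y]}), then GOTO on every symbol after a dot until no new states appear). It has 9 states:
  I0: { [P → . b g +], [P → . g *], [Y → . *], [Y → . P], [Y' → . Y] }  — shift
  I1: { [Y → * .] }  — reduce
  I2: { [Y → P .] }  — reduce
  I3: { [Y' → Y .] }  — accept
  I4: { [P → b . g +] }  — shift
  I5: { [P → g . *] }  — shift
  I6: { [P → g * .] }  — reduce
  I7: { [P → b g . +] }  — shift
  I8: { [P → b g + .] }  — reduce

Every state is either a pure shift/goto state or contains exactly one complete item and nothing to shift — no conflicts. The grammar is LR(0).

Answer: Yes, the grammar is LR(0)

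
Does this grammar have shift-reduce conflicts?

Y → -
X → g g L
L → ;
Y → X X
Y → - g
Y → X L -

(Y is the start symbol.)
Yes — I1: [Y → - .] vs [Y → - . g]

Augment with Y' → Y and build the canonical LR(0) collection (I0 = CLOSURE({[Y' → . Y]}), then GOTO on every symbol after a dot until no new states appear). It has 12 states:
  I0: { [X → . g g L], [Y → . - g], [Y → . -], [Y → . X L -], [Y → . X X], [Y' → . Y] }  — shift
  I1: { [Y → - . g], [Y → - .] }  — shift, reduce
  I2: { [L → . ;], [X → . g g L], [Y → X . L -], [Y → X . X] }  — shift
  I3: { [Y' → Y .] }  — accept
  I4: { [X → g . g L] }  — shift
  I5: { [L → . ;], [X → g g . L] }  — shift
  I6: { [L → ; .] }  — reduce
  I7: { [X → g g L .] }  — reduce
  I8: { [Y → X L . -] }  — shift
  I9: { [Y → X X .] }  — reduce
  I10: { [Y → X L - .] }  — reduce
  I11: { [Y → - g .] }  — reduce

I1 contains reduce item [Y → - .] and shift item [Y → - . g] — shift-reduce conflict.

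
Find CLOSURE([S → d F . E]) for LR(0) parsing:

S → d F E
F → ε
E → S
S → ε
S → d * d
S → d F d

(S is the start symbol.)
To compute CLOSURE, for each item [A → α.Bβ] where B is a non-terminal, add [B → .γ] for all productions B → γ; repeat for the newly added items until nothing changes.

Start with: [S → d F . E]
  [S → d F . E] has the dot before E: add [E → . S]
  [E → . S] has the dot before S: add [S → . d F E], [S → .], [S → . d * d], [S → . d F d]
No further items can be added.

CLOSURE = { [E → . S], [S → . d * d], [S → . d F E], [S → . d F d], [S → .], [S → d F . E] }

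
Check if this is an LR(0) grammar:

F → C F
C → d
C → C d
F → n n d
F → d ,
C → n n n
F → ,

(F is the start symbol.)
No. Shift-reduce conflict between [C → d .] and [F → d . ,]

Augment with F' → F and build the canonical LR(0) collection (I0 = CLOSURE({[F' → . F]}), then GOTO on every symbol after a dot until no new states appear). It has 12 states:
  I0: { [C → . C d], [C → . d], [C → . n n n], [F → . ,], [F → . C F], [F → . d ,], [F → . n n d], [F' → . F] }  — shift
  I1: { [F → , .] }  — reduce
  I2: { [C → . C d], [C → . d], [C → . n n n], [C → C . d], [F → . ,], [F → . C F], [F → . d ,], [F → . n n d], [F → C . F] }  — shift
  I3: { [F' → F .] }  — accept
  I4: { [C → d .], [F → d . ,] }  — shift, reduce
  I5: { [C → n . n n], [F → n . n d] }  — shift
  I6: { [C → n n . n], [F → n n . d] }  — shift
  I7: { [F → n n d .] }  — reduce
  I8: { [C → n n n .] }  — reduce
  I9: { [F → d , .] }  — reduce
  I10: { [F → C F .] }  — reduce
  I11: { [C → C d .], [C → d .], [F → d . ,] }  — shift, 2 reduces

Conflict in state I4:
  Shift-reduce conflict between [C → d .] and [F → d . ,]
So the grammar is NOT LR(0).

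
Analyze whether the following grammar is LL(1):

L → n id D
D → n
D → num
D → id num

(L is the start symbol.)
A grammar is LL(1) if for each non-terminal N with multiple productions, the predict sets of those productions are pairwise disjoint, where PREDICT(N → α) = (FIRST(α) \ {ε}) ∪ (FOLLOW(N) if α ⇒* ε).

For D:
  PREDICT(D → n) = { 'n' }
  PREDICT(D → num) = { 'num' }
  PREDICT(D → id num) = { 'id' }
L has a single production, so nothing to check there.

All predict sets are disjoint. The grammar IS LL(1).

Answer: Yes, the grammar is LL(1).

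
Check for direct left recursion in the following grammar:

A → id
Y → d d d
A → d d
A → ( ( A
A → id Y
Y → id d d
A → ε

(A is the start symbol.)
No direct left recursion

A → id: starts with id
Y → d d d: starts with d
A → d d: starts with d
A → ( ( A: starts with '('
A → id Y: starts with id
Y → id d d: starts with id
A → ε: starts with ε

No direct left recursion found.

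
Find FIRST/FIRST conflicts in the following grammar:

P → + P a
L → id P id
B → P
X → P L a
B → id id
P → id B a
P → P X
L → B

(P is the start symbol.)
FIRST sets of the non-terminals at (or reachable through a nullable prefix from) the front of some alternative:
  FIRST(P) = { '+', 'id' }
  FIRST(B) = { '+', 'id' }

Productions for P:
  P → + P a: FIRST = { '+' }
  P → id B a: FIRST = { 'id' }
  P → P X: FIRST = { '+', 'id' }
Productions for L:
  L → id P id: FIRST = { 'id' }
  L → B: FIRST = { '+', 'id' }
Productions for B:
  B → P: FIRST = { '+', 'id' }
  B → id id: FIRST = { 'id' }
X has only one production, so no FIRST/FIRST conflict is possible there.

Conflict for P: P → + P a and P → P X
  Overlap: { '+' }
Conflict for P: P → id B a and P → P X
  Overlap: { 'id' }
Conflict for L: L → id P id and L → B
  Overlap: { 'id' }
Conflict for B: B → P and B → id id
  Overlap: { 'id' }

Answer: Yes. P → '+' P a / P → P X on { '+' }; P → id B a / P → P X on { 'id' }; L → id P id / L → B on { 'id' }; B → P / B → id id on { 'id' }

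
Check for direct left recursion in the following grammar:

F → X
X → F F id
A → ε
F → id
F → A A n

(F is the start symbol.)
No direct left recursion

F → X: starts with X
X → F F id: starts with F
A → ε: starts with ε
F → id: starts with id
F → A A n: starts with A

No direct left recursion found.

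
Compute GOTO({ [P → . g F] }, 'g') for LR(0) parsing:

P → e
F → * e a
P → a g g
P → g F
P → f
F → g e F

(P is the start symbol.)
GOTO(I, 'g') = CLOSURE({ [A → αX.β] : [A → α.Xβ] ∈ I, X = 'g' })

Items with dot before 'g', with the dot advanced:
  [P → . g F] → [P → g . F]
Closure of the advanced items:
  [P → g . F] has the dot before F: add [F → . * e a], [F → . g e F]

GOTO = { [F → . * e a], [F → . g e F], [P → g . F] }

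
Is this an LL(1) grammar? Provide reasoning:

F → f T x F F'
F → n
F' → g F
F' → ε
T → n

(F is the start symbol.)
A grammar is LL(1) if for each non-terminal N with multiple productions, the predict sets of those productions are pairwise disjoint, where PREDICT(N → α) = (FIRST(α) \ {ε}) ∪ (FOLLOW(N) if α ⇒* ε).

Relevant sets:
  FOLLOW(F') = { $, 'g' }

For F:
  PREDICT(F → f T x F F') = { 'f' }
  PREDICT(F → n) = { 'n' }
For F':
  PREDICT(F' → g F) = { 'g' }
  PREDICT(F' → ε) = { $, 'g' }
T has a single production, so nothing to check there.

Conflict found: Predict set conflict for F': { 'g' }
The grammar is NOT LL(1).

Answer: No. Predict set conflict for F': { 'g' }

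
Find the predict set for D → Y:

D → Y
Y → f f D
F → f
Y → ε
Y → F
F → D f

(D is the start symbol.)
{ $, 'f' }

PREDICT(D → Y) = (FIRST(RHS) \ {ε}) ∪ (FOLLOW(D) if ε ∈ FIRST(RHS), i.e. RHS ⇒* ε)
FIRST(Y) = { 'f', ε }
FIRST(Y) = { 'f', ε }
ε ∈ FIRST(Y) (the right-hand side is nullable), so add FOLLOW(D) = { $, 'f' }
PREDICT(D → Y) = { $, 'f' }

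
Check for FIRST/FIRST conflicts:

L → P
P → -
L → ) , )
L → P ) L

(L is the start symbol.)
Yes. L → P / L → P ')' L on { '-' }

A FIRST/FIRST conflict occurs when two productions N → α and N → β for the same non-terminal have FIRST(α) ∩ FIRST(β) ≠ ∅ (with ε ∈ FIRST of a nullable right-hand side, so two nullable alternatives also conflict).

FIRST sets of the non-terminals at (or reachable through a nullable prefix from) the front of some alternative:
  FIRST(P) = { '-' }

Productions for L:
  L → P: FIRST = { '-' }
  L → ) , ): FIRST = { ')' }
  L → P ) L: FIRST = { '-' }
P has only one production, so no FIRST/FIRST conflict is possible there.

Conflict for L: L → P and L → P ) L
  Overlap: { '-' }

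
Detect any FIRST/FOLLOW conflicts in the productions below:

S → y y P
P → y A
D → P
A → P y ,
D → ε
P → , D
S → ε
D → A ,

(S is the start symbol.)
Nullable non-terminals: D, S.
FIRST sets used below: FIRST(P) = { ',', 'y' }, FIRST(A) = { ',', 'y' }

D: nullable alternative(s) D → ε; FOLLOW(D) = { $, 'y' }
  D → P: FIRST \ {ε} = { ',', 'y' } — overlaps FOLLOW(D) on { 'y' }: CONFLICT
  D → ε: FIRST \ {ε} = { } — this is the only nullable alternative, skip
  D → A ,: FIRST \ {ε} = { ',', 'y' } — overlaps FOLLOW(D) on { 'y' }: CONFLICT

S: nullable alternative(s) S → ε; FOLLOW(S) = { $ }
  S → y y P: FIRST \ {ε} = { 'y' } — disjoint from FOLLOW(S)
  S → ε: FIRST \ {ε} = { } — this is the only nullable alternative, skip

A, P have no nullable alternative, so no FIRST/FOLLOW check is needed there.

So the grammar has 2 FIRST/FOLLOW conflicts (marked CONFLICT above).

Answer: Yes. D → P with FOLLOW(D) on { 'y' }; D → A ',' with FOLLOW(D) on { 'y' }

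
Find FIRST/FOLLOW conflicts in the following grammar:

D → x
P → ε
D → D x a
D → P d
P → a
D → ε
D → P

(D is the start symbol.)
Yes. D → x with FOLLOW(D) on { 'x' }; D → D x a with FOLLOW(D) on { 'x' }

Nullable non-terminals: D, P.
FIRST sets used below: FIRST(D) = { 'a', 'd', 'x', ε }, FIRST(P) = { 'a', ε }

D: nullable alternative(s) D → ε, D → P; FOLLOW(D) = { $, 'x' }
  D → x: FIRST \ {ε} = { 'x' } — overlaps FOLLOW(D) on { 'x' }: CONFLICT
  D → D x a: FIRST \ {ε} = { 'a', 'd', 'x' } — overlaps FOLLOW(D) on { 'x' }: CONFLICT
  D → P d: FIRST \ {ε} = { 'a', 'd' } — disjoint from FOLLOW(D)
  D → ε: FIRST \ {ε} = { } — disjoint from FOLLOW(D)
  D → P: FIRST \ {ε} = { 'a' } — disjoint from FOLLOW(D)

P: nullable alternative(s) P → ε; FOLLOW(P) = { $, 'd', 'x' }
  P → ε: FIRST \ {ε} = { } — this is the only nullable alternative, skip
  P → a: FIRST \ {ε} = { 'a' } — disjoint from FOLLOW(P)

So the grammar has 2 FIRST/FOLLOW conflicts (marked CONFLICT above).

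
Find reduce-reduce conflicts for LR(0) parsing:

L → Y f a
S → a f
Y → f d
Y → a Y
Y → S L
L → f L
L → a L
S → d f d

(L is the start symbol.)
No reduce-reduce conflicts

A reduce-reduce conflict occurs when an LR(0) state has two complete items [A → α .] and [B → β .] — both call for a reduction, and with no lookahead the parser cannot choose between them.

Augment with L' → L and build the canonical LR(0) collection (I0 = CLOSURE({[L' → . L]}), then GOTO on every symbol after a dot until no new states appear). It has 17 states:
  I0: { [L → . Y f a], [L → . a L], [L → . f L], [L' → . L], [S → . a f], [S → . d f d], [Y → . S L], [Y → . a Y], [Y → . f d] }  — shift
  I1: { [L' → L .] }  — accept
  I2: { [L → . Y f a], [L → . a L], [L → . f L], [S → . a f], [S → . d f d], [Y → . S L], [Y → . a Y], [Y → . f d], [Y → S . L] }  — shift
  I3: { [L → Y . f a] }  — shift
  I4: { [L → . Y f a], [L → . a L], [L → . f L], [L → a . L], [S → . a f], [S → . d f d], [S → a . f], [Y → . S L], [Y → . a Y], [Y → . f d], [Y → a . Y] }  — shift
  I5: { [S → d . f d] }  — shift
  I6: { [L → . Y f a], [L → . a L], [L → . f L], [L → f . L], [S → . a f], [S → . d f d], [Y → . S L], [Y → . a Y], [Y → . f d], [Y → f . d] }  — shift
  I7: { [L → f L .] }  — reduce
  I8: { [S → d . f d], [Y → f d .] }  — shift, reduce
  I9: { [S → d f . d] }  — shift
  I10: { [S → d f d .] }  — reduce
  I11: { [L → a L .] }  — reduce
  I12: { [L → Y . f a], [Y → a Y .] }  — shift, reduce
  I13: { [L → . Y f a], [L → . a L], [L → . f L], [L → f . L], [S → . a f], [S → . d f d], [S → a f .], [Y → . S L], [Y → . a Y], [Y → . f d], [Y → f . d] }  — shift, reduce
  I14: { [L → Y f . a] }  — shift
  I15: { [L → Y f a .] }  — reduce
  I16: { [Y → S L .] }  — reduce

No state contains more than one complete item.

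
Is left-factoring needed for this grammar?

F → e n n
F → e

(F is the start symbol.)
Yes, F has productions with common prefix 'e'

Left-factoring is needed when two productions for the same non-terminal
share a common prefix on the right-hand side.

Productions for F:
  F → e n n
  F → e

Found common prefix 'e' in productions for F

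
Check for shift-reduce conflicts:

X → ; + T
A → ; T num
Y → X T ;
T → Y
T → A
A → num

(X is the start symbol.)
Augment with X' → X and build the canonical LR(0) collection (I0 = CLOSURE({[X' → . X]}), then GOTO on every symbol after a dot until no new states appear). It has 14 states:
  I0: { [X → . ; + T], [X' → . X] }  — shift
  I1: { [X → ; . + T] }  — shift
  I2: { [X' → X .] }  — accept
  I3: { [A → . ; T num], [A → . num], [T → . A], [T → . Y], [X → . ; + T], [X → ; + . T], [Y → . X T ;] }  — shift
  I4: { [A → . ; T num], [A → . num], [A → ; . T num], [T → . A], [T → . Y], [X → . ; + T], [X → ; . + T], [Y → . X T ;] }  — shift
  I5: { [T → A .] }  — reduce
  I6: { [X → ; + T .] }  — reduce
  I7: { [A → . ; T num], [A → . num], [T → . A], [T → . Y], [X → . ; + T], [Y → . X T ;], [Y → X . T ;] }  — shift
  I8: { [T → Y .] }  — reduce
  I9: { [A → num .] }  — reduce
  I10: { [Y → X T . ;] }  — shift
  I11: { [Y → X T ; .] }  — reduce
  I12: { [A → ; T . num] }  — shift
  I13: { [A → ; T num .] }  — reduce

No state contains both a complete item and a shift item.

Answer: No shift-reduce conflicts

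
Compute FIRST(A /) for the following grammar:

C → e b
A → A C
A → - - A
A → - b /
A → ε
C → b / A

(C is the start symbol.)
{ '-', '/', 'b', 'e' }

FIRST sets of the non-terminals involved (from the grammar, by fixed-point iteration):
  FIRST(A) = { '-', 'b', 'e', ε }

To compute FIRST(A /), process the symbols left to right:
Symbol A is a non-terminal. Add FIRST(A) \ {ε} = { '-', 'b', 'e' }
A is nullable (ε ∈ FIRST(A)), continue to the next symbol.
Symbol / is a terminal. Add '/' and stop.
FIRST(A /) = { '-', '/', 'b', 'e' }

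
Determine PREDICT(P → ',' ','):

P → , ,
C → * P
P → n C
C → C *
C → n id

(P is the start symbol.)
{ ',' }

PREDICT(P → ',' ',') = (FIRST(RHS) \ {ε}) ∪ (FOLLOW(P) if ε ∈ FIRST(RHS), i.e. RHS ⇒* ε)
FIRST(',' ',') = { ',' }
ε ∉ FIRST(',' ','), so FOLLOW(P) is not added.
PREDICT(P → ',' ',') = { ',' }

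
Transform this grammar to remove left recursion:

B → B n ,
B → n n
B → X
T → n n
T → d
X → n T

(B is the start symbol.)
B is directly left-recursive. The standard transformation for
  A → A α₁ | ... | A α_m | β₁ | ... | β_n
is
  A  → β₁ A' | ... | β_n A'
  A' → α₁ A' | ... | α_m A' | ε

B → n n becomes B → n n B'
B → X becomes B → X B'
B → B n , becomes B' → n , B'
Add B' → ε

Productions for other non-terminals are unchanged:
  T → n n
  T → d
  X → n T

Resulting grammar:
B → n n B'
B → X B'
B' → n , B'
B' → ε
T → n n
T → d
X → n T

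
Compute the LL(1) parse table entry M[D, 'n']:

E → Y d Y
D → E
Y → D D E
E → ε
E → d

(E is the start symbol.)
To find M[D, 'n'], we find productions for D where 'n' is in the predict set (PREDICT(N → α) = (FIRST(α) \ {ε}) ∪ (FOLLOW(N) if α ⇒* ε)).

Relevant sets:
  FIRST(E) = { 'd', ε }
  FOLLOW(D) = { $, 'd' }

D → E: PREDICT = { $, 'd' }

M[D, 'n'] is empty (no production applies)

Answer: Empty (error entry)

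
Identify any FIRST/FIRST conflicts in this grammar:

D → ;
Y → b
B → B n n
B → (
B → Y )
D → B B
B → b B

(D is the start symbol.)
A FIRST/FIRST conflict occurs when two productions N → α and N → β for the same non-terminal have FIRST(α) ∩ FIRST(β) ≠ ∅ (with ε ∈ FIRST of a nullable right-hand side, so two nullable alternatives also conflict).

FIRST sets of the non-terminals at (or reachable through a nullable prefix from) the front of some alternative:
  FIRST(B) = { '(', 'b' }
  FIRST(Y) = { 'b' }

Productions for D:
  D → ;: FIRST = { ';' }
  D → B B: FIRST = { '(', 'b' }
Productions for B:
  B → B n n: FIRST = { '(', 'b' }
  B → (: FIRST = { '(' }
  B → Y ): FIRST = { 'b' }
  B → b B: FIRST = { 'b' }
Y has only one production, so no FIRST/FIRST conflict is possible there.

Conflict for B: B → B n n and B → (
  Overlap: { '(' }
Conflict for B: B → B n n and B → Y )
  Overlap: { 'b' }
Conflict for B: B → B n n and B → b B
  Overlap: { 'b' }
Conflict for B: B → Y ) and B → b B
  Overlap: { 'b' }

Answer: Yes. B → B n n / B → '(' on { '(' }; B → B n n / B → Y ')' on { 'b' }; B → B n n / B → b B on { 'b' }; B → Y ')' / B → b B on { 'b' }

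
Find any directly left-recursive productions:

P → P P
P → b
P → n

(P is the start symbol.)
Yes, P is left-recursive

Direct left recursion occurs when N → N α for some non-terminal N (the right-hand side begins with the left-hand side itself).

P → P P: LEFT RECURSIVE (starts with P)
P → b: starts with b
P → n: starts with n

The grammar has direct left recursion on: P.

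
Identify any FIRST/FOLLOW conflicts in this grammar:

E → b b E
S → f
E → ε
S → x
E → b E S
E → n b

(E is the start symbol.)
A FIRST/FOLLOW conflict occurs when a non-terminal N has a nullable alternative N → β (β ⇒* ε) and another alternative N → α with FIRST(α) ∩ FOLLOW(N) ≠ ∅: on such a lookahead the parser cannot decide between expanding α and letting N vanish via β.

Nullable non-terminals: E.

E: nullable alternative(s) E → ε; FOLLOW(E) = { $, 'f', 'x' }
  E → b b E: FIRST \ {ε} = { 'b' } — disjoint from FOLLOW(E)
  E → ε: FIRST \ {ε} = { } — this is the only nullable alternative, skip
  E → b E S: FIRST \ {ε} = { 'b' } — disjoint from FOLLOW(E)
  E → n b: FIRST \ {ε} = { 'n' } — disjoint from FOLLOW(E)

S has no nullable alternative, so no FIRST/FOLLOW check is needed there.

No FIRST/FOLLOW conflicts found.

Answer: No FIRST/FOLLOW conflicts.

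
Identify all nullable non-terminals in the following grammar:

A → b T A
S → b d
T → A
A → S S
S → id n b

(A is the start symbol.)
None

A non-terminal is nullable if it can derive ε (the empty string): either it has an ε-production, or it has a production whose right-hand side consists entirely of nullable non-terminals.

There are no ε-productions, so no non-terminal can derive ε.
No non-terminals are nullable.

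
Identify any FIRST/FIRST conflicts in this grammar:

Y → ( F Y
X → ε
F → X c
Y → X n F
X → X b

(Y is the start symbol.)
FIRST sets of the non-terminals at (or reachable through a nullable prefix from) the front of some alternative:
  FIRST(X) = { 'b', ε }

Productions for Y:
  Y → ( F Y: FIRST = { '(' }
  Y → X n F: FIRST = { 'b', 'n' }
Productions for X:
  X → ε: FIRST = { ε }
  X → X b: FIRST = { 'b' }
F has only one production, so no FIRST/FIRST conflict is possible there.

All alternatives of each non-terminal have pairwise disjoint FIRST sets.

Answer: No FIRST/FIRST conflicts.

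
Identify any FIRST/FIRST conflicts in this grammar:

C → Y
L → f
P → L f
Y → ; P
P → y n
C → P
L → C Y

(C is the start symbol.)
A FIRST/FIRST conflict occurs when two productions N → α and N → β for the same non-terminal have FIRST(α) ∩ FIRST(β) ≠ ∅ (with ε ∈ FIRST of a nullable right-hand side, so two nullable alternatives also conflict).

FIRST sets of the non-terminals at (or reachable through a nullable prefix from) the front of some alternative:
  FIRST(Y) = { ';' }
  FIRST(P) = { ';', 'f', 'y' }
  FIRST(C) = { ';', 'f', 'y' }
  FIRST(L) = { ';', 'f', 'y' }

Productions for C:
  C → Y: FIRST = { ';' }
  C → P: FIRST = { ';', 'f', 'y' }
Productions for L:
  L → f: FIRST = { 'f' }
  L → C Y: FIRST = { ';', 'f', 'y' }
Productions for P:
  P → L f: FIRST = { ';', 'f', 'y' }
  P → y n: FIRST = { 'y' }
Y has only one production, so no FIRST/FIRST conflict is possible there.

Conflict for C: C → Y and C → P
  Overlap: { ';' }
Conflict for L: L → f and L → C Y
  Overlap: { 'f' }
Conflict for P: P → L f and P → y n
  Overlap: { 'y' }

Answer: Yes. C → Y / C → P on { ';' }; L → f / L → C Y on { 'f' }; P → L f / P → y n on { 'y' }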